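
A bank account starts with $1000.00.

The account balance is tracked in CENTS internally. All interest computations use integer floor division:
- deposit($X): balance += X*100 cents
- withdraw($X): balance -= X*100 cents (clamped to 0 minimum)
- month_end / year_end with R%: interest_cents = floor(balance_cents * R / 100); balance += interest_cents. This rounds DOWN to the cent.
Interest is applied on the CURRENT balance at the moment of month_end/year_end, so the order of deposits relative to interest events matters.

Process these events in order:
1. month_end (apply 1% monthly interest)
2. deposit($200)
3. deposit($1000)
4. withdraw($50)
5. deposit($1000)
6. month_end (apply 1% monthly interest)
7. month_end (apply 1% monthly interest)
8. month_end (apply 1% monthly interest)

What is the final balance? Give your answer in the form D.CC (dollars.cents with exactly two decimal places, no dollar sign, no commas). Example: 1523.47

After 1 (month_end (apply 1% monthly interest)): balance=$1010.00 total_interest=$10.00
After 2 (deposit($200)): balance=$1210.00 total_interest=$10.00
After 3 (deposit($1000)): balance=$2210.00 total_interest=$10.00
After 4 (withdraw($50)): balance=$2160.00 total_interest=$10.00
After 5 (deposit($1000)): balance=$3160.00 total_interest=$10.00
After 6 (month_end (apply 1% monthly interest)): balance=$3191.60 total_interest=$41.60
After 7 (month_end (apply 1% monthly interest)): balance=$3223.51 total_interest=$73.51
After 8 (month_end (apply 1% monthly interest)): balance=$3255.74 total_interest=$105.74

Answer: 3255.74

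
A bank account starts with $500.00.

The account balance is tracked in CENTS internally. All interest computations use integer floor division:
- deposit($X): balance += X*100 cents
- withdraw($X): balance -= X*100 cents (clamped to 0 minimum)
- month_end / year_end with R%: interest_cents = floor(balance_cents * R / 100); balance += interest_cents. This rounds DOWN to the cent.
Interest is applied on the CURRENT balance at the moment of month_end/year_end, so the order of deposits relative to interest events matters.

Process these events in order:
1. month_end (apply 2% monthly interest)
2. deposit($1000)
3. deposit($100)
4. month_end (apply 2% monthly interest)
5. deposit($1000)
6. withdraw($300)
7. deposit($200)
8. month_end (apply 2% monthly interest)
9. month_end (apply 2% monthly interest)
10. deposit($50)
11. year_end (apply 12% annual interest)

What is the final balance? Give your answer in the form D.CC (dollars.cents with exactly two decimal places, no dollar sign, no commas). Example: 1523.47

Answer: 3018.28

Derivation:
After 1 (month_end (apply 2% monthly interest)): balance=$510.00 total_interest=$10.00
After 2 (deposit($1000)): balance=$1510.00 total_interest=$10.00
After 3 (deposit($100)): balance=$1610.00 total_interest=$10.00
After 4 (month_end (apply 2% monthly interest)): balance=$1642.20 total_interest=$42.20
After 5 (deposit($1000)): balance=$2642.20 total_interest=$42.20
After 6 (withdraw($300)): balance=$2342.20 total_interest=$42.20
After 7 (deposit($200)): balance=$2542.20 total_interest=$42.20
After 8 (month_end (apply 2% monthly interest)): balance=$2593.04 total_interest=$93.04
After 9 (month_end (apply 2% monthly interest)): balance=$2644.90 total_interest=$144.90
After 10 (deposit($50)): balance=$2694.90 total_interest=$144.90
After 11 (year_end (apply 12% annual interest)): balance=$3018.28 total_interest=$468.28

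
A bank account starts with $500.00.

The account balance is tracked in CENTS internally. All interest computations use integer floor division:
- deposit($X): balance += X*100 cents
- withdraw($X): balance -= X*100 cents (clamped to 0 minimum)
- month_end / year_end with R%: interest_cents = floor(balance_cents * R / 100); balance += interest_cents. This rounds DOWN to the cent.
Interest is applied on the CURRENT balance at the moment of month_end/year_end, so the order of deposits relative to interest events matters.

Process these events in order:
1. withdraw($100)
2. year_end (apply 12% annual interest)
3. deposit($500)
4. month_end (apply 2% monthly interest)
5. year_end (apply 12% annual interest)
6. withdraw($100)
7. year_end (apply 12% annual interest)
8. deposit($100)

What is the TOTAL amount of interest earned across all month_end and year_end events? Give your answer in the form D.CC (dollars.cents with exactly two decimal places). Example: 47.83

After 1 (withdraw($100)): balance=$400.00 total_interest=$0.00
After 2 (year_end (apply 12% annual interest)): balance=$448.00 total_interest=$48.00
After 3 (deposit($500)): balance=$948.00 total_interest=$48.00
After 4 (month_end (apply 2% monthly interest)): balance=$966.96 total_interest=$66.96
After 5 (year_end (apply 12% annual interest)): balance=$1082.99 total_interest=$182.99
After 6 (withdraw($100)): balance=$982.99 total_interest=$182.99
After 7 (year_end (apply 12% annual interest)): balance=$1100.94 total_interest=$300.94
After 8 (deposit($100)): balance=$1200.94 total_interest=$300.94

Answer: 300.94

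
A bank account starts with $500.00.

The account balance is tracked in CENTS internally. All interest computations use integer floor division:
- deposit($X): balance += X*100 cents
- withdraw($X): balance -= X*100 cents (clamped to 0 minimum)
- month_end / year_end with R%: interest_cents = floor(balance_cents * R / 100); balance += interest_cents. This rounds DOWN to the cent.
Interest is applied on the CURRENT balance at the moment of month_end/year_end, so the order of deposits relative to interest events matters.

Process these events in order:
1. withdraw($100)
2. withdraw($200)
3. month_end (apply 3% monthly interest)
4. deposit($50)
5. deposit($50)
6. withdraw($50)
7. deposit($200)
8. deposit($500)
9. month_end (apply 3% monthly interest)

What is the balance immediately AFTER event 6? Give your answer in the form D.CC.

After 1 (withdraw($100)): balance=$400.00 total_interest=$0.00
After 2 (withdraw($200)): balance=$200.00 total_interest=$0.00
After 3 (month_end (apply 3% monthly interest)): balance=$206.00 total_interest=$6.00
After 4 (deposit($50)): balance=$256.00 total_interest=$6.00
After 5 (deposit($50)): balance=$306.00 total_interest=$6.00
After 6 (withdraw($50)): balance=$256.00 total_interest=$6.00

Answer: 256.00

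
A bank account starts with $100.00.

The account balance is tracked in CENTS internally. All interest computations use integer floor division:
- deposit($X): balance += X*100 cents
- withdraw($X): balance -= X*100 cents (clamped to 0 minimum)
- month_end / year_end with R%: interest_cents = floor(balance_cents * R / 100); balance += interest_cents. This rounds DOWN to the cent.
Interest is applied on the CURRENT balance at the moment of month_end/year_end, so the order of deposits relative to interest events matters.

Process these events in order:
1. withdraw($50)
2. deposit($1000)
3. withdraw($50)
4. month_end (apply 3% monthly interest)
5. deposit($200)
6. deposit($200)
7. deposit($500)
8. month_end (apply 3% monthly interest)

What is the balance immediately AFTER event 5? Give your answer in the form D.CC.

Answer: 1230.00

Derivation:
After 1 (withdraw($50)): balance=$50.00 total_interest=$0.00
After 2 (deposit($1000)): balance=$1050.00 total_interest=$0.00
After 3 (withdraw($50)): balance=$1000.00 total_interest=$0.00
After 4 (month_end (apply 3% monthly interest)): balance=$1030.00 total_interest=$30.00
After 5 (deposit($200)): balance=$1230.00 total_interest=$30.00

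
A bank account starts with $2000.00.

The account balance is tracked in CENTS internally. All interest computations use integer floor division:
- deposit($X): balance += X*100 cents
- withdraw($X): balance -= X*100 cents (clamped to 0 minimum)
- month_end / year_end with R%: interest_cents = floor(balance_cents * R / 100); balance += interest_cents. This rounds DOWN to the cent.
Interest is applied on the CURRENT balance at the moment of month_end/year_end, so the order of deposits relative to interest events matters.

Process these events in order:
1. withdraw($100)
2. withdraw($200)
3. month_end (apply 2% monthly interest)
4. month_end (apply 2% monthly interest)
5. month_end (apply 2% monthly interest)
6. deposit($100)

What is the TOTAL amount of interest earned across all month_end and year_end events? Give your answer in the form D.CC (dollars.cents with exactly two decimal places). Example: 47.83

After 1 (withdraw($100)): balance=$1900.00 total_interest=$0.00
After 2 (withdraw($200)): balance=$1700.00 total_interest=$0.00
After 3 (month_end (apply 2% monthly interest)): balance=$1734.00 total_interest=$34.00
After 4 (month_end (apply 2% monthly interest)): balance=$1768.68 total_interest=$68.68
After 5 (month_end (apply 2% monthly interest)): balance=$1804.05 total_interest=$104.05
After 6 (deposit($100)): balance=$1904.05 total_interest=$104.05

Answer: 104.05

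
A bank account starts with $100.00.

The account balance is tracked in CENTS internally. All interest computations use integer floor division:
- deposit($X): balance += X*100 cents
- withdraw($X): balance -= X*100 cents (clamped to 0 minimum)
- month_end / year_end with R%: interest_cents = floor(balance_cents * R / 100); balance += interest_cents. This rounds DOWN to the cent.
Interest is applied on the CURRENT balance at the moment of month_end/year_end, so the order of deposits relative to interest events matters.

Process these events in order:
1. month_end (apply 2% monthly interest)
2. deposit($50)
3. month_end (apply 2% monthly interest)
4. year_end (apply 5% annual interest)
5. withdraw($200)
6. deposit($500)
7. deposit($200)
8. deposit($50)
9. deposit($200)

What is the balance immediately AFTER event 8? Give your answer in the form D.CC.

After 1 (month_end (apply 2% monthly interest)): balance=$102.00 total_interest=$2.00
After 2 (deposit($50)): balance=$152.00 total_interest=$2.00
After 3 (month_end (apply 2% monthly interest)): balance=$155.04 total_interest=$5.04
After 4 (year_end (apply 5% annual interest)): balance=$162.79 total_interest=$12.79
After 5 (withdraw($200)): balance=$0.00 total_interest=$12.79
After 6 (deposit($500)): balance=$500.00 total_interest=$12.79
After 7 (deposit($200)): balance=$700.00 total_interest=$12.79
After 8 (deposit($50)): balance=$750.00 total_interest=$12.79

Answer: 750.00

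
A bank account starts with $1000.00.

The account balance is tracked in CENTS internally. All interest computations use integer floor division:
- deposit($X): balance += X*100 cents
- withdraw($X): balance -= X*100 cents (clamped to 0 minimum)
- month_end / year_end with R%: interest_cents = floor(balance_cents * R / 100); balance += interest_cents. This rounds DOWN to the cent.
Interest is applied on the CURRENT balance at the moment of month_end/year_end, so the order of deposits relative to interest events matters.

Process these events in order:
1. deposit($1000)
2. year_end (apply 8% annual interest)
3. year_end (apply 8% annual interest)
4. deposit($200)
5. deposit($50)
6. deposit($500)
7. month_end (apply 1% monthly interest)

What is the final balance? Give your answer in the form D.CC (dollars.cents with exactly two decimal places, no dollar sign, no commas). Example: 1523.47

After 1 (deposit($1000)): balance=$2000.00 total_interest=$0.00
After 2 (year_end (apply 8% annual interest)): balance=$2160.00 total_interest=$160.00
After 3 (year_end (apply 8% annual interest)): balance=$2332.80 total_interest=$332.80
After 4 (deposit($200)): balance=$2532.80 total_interest=$332.80
After 5 (deposit($50)): balance=$2582.80 total_interest=$332.80
After 6 (deposit($500)): balance=$3082.80 total_interest=$332.80
After 7 (month_end (apply 1% monthly interest)): balance=$3113.62 total_interest=$363.62

Answer: 3113.62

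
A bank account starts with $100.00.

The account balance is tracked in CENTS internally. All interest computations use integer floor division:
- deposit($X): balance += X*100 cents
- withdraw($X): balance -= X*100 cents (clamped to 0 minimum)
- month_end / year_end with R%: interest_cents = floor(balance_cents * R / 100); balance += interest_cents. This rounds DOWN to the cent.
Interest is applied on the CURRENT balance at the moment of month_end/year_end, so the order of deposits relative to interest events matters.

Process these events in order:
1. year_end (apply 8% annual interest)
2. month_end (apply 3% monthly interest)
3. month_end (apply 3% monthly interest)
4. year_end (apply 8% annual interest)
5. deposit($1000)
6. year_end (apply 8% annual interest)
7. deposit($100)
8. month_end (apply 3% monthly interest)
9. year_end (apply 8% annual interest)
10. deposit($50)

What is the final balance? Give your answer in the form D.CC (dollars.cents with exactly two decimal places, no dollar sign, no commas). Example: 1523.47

Answer: 1511.26

Derivation:
After 1 (year_end (apply 8% annual interest)): balance=$108.00 total_interest=$8.00
After 2 (month_end (apply 3% monthly interest)): balance=$111.24 total_interest=$11.24
After 3 (month_end (apply 3% monthly interest)): balance=$114.57 total_interest=$14.57
After 4 (year_end (apply 8% annual interest)): balance=$123.73 total_interest=$23.73
After 5 (deposit($1000)): balance=$1123.73 total_interest=$23.73
After 6 (year_end (apply 8% annual interest)): balance=$1213.62 total_interest=$113.62
After 7 (deposit($100)): balance=$1313.62 total_interest=$113.62
After 8 (month_end (apply 3% monthly interest)): balance=$1353.02 total_interest=$153.02
After 9 (year_end (apply 8% annual interest)): balance=$1461.26 total_interest=$261.26
After 10 (deposit($50)): balance=$1511.26 total_interest=$261.26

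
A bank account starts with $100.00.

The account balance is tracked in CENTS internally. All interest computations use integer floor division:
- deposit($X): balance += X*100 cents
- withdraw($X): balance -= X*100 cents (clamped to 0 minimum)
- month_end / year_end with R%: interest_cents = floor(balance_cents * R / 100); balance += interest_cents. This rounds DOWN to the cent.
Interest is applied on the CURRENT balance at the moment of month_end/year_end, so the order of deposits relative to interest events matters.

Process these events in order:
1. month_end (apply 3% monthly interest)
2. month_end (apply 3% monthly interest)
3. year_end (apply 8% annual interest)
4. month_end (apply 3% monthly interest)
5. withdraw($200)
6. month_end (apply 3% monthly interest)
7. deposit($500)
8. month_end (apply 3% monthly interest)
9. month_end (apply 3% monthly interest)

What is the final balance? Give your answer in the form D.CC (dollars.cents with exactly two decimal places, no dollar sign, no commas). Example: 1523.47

Answer: 530.45

Derivation:
After 1 (month_end (apply 3% monthly interest)): balance=$103.00 total_interest=$3.00
After 2 (month_end (apply 3% monthly interest)): balance=$106.09 total_interest=$6.09
After 3 (year_end (apply 8% annual interest)): balance=$114.57 total_interest=$14.57
After 4 (month_end (apply 3% monthly interest)): balance=$118.00 total_interest=$18.00
After 5 (withdraw($200)): balance=$0.00 total_interest=$18.00
After 6 (month_end (apply 3% monthly interest)): balance=$0.00 total_interest=$18.00
After 7 (deposit($500)): balance=$500.00 total_interest=$18.00
After 8 (month_end (apply 3% monthly interest)): balance=$515.00 total_interest=$33.00
After 9 (month_end (apply 3% monthly interest)): balance=$530.45 total_interest=$48.45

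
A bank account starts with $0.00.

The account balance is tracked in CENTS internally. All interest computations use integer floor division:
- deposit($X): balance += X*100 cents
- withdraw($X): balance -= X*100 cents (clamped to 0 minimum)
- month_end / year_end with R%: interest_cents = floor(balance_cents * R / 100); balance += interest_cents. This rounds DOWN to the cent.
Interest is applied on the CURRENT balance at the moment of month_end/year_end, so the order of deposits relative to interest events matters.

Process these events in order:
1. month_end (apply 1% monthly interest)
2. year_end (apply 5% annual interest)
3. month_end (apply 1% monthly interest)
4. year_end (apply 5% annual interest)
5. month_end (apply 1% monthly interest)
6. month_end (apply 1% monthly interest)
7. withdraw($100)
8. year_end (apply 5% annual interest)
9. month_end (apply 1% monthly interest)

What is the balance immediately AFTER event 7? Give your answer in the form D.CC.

After 1 (month_end (apply 1% monthly interest)): balance=$0.00 total_interest=$0.00
After 2 (year_end (apply 5% annual interest)): balance=$0.00 total_interest=$0.00
After 3 (month_end (apply 1% monthly interest)): balance=$0.00 total_interest=$0.00
After 4 (year_end (apply 5% annual interest)): balance=$0.00 total_interest=$0.00
After 5 (month_end (apply 1% monthly interest)): balance=$0.00 total_interest=$0.00
After 6 (month_end (apply 1% monthly interest)): balance=$0.00 total_interest=$0.00
After 7 (withdraw($100)): balance=$0.00 total_interest=$0.00

Answer: 0.00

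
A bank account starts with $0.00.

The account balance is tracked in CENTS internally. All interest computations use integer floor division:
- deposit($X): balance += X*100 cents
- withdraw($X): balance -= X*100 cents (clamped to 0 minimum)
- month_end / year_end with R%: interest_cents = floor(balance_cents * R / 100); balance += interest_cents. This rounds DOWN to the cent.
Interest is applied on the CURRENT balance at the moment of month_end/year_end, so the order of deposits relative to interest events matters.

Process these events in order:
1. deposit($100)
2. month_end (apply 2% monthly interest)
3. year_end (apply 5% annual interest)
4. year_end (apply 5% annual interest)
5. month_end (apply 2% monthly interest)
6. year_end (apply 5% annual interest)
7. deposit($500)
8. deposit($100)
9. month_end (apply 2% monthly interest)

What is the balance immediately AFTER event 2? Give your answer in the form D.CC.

After 1 (deposit($100)): balance=$100.00 total_interest=$0.00
After 2 (month_end (apply 2% monthly interest)): balance=$102.00 total_interest=$2.00

Answer: 102.00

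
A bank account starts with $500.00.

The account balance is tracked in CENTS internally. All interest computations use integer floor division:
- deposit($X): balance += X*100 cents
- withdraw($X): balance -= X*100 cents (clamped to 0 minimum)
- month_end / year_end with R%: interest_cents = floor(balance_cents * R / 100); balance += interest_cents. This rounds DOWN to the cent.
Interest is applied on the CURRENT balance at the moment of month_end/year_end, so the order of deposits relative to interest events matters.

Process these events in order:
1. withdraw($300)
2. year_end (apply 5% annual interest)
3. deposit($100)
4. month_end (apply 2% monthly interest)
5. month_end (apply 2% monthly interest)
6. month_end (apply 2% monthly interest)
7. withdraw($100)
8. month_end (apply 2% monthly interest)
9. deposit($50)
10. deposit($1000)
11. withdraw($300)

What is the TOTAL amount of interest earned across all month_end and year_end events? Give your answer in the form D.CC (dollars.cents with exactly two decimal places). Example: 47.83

After 1 (withdraw($300)): balance=$200.00 total_interest=$0.00
After 2 (year_end (apply 5% annual interest)): balance=$210.00 total_interest=$10.00
After 3 (deposit($100)): balance=$310.00 total_interest=$10.00
After 4 (month_end (apply 2% monthly interest)): balance=$316.20 total_interest=$16.20
After 5 (month_end (apply 2% monthly interest)): balance=$322.52 total_interest=$22.52
After 6 (month_end (apply 2% monthly interest)): balance=$328.97 total_interest=$28.97
After 7 (withdraw($100)): balance=$228.97 total_interest=$28.97
After 8 (month_end (apply 2% monthly interest)): balance=$233.54 total_interest=$33.54
After 9 (deposit($50)): balance=$283.54 total_interest=$33.54
After 10 (deposit($1000)): balance=$1283.54 total_interest=$33.54
After 11 (withdraw($300)): balance=$983.54 total_interest=$33.54

Answer: 33.54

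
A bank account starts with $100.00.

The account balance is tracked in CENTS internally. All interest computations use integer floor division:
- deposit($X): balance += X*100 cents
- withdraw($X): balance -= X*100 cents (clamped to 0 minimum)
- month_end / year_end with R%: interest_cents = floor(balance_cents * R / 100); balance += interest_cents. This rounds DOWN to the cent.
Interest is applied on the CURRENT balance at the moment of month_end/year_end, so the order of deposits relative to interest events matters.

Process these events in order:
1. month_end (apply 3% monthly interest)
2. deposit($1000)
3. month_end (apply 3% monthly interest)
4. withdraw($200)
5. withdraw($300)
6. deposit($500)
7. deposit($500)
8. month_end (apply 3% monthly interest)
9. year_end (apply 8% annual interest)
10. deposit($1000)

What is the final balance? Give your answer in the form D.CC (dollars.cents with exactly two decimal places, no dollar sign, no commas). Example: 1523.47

After 1 (month_end (apply 3% monthly interest)): balance=$103.00 total_interest=$3.00
After 2 (deposit($1000)): balance=$1103.00 total_interest=$3.00
After 3 (month_end (apply 3% monthly interest)): balance=$1136.09 total_interest=$36.09
After 4 (withdraw($200)): balance=$936.09 total_interest=$36.09
After 5 (withdraw($300)): balance=$636.09 total_interest=$36.09
After 6 (deposit($500)): balance=$1136.09 total_interest=$36.09
After 7 (deposit($500)): balance=$1636.09 total_interest=$36.09
After 8 (month_end (apply 3% monthly interest)): balance=$1685.17 total_interest=$85.17
After 9 (year_end (apply 8% annual interest)): balance=$1819.98 total_interest=$219.98
After 10 (deposit($1000)): balance=$2819.98 total_interest=$219.98

Answer: 2819.98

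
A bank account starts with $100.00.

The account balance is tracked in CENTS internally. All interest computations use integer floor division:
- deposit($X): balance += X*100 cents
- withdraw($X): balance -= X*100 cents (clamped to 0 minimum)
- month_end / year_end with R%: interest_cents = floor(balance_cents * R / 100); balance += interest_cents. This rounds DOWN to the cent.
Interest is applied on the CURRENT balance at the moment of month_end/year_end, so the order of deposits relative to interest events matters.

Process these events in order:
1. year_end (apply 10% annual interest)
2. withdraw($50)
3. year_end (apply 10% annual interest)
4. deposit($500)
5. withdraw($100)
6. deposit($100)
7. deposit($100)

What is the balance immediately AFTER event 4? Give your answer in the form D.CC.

Answer: 566.00

Derivation:
After 1 (year_end (apply 10% annual interest)): balance=$110.00 total_interest=$10.00
After 2 (withdraw($50)): balance=$60.00 total_interest=$10.00
After 3 (year_end (apply 10% annual interest)): balance=$66.00 total_interest=$16.00
After 4 (deposit($500)): balance=$566.00 total_interest=$16.00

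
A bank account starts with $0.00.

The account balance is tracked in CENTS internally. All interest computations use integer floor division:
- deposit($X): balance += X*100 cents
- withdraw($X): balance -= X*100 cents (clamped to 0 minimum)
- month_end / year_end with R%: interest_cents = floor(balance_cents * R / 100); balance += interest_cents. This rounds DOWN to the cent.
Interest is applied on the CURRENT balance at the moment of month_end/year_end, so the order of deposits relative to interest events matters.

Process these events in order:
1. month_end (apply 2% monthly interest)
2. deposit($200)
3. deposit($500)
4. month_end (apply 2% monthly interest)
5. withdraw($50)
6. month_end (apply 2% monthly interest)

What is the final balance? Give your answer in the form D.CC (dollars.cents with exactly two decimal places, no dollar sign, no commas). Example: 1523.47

After 1 (month_end (apply 2% monthly interest)): balance=$0.00 total_interest=$0.00
After 2 (deposit($200)): balance=$200.00 total_interest=$0.00
After 3 (deposit($500)): balance=$700.00 total_interest=$0.00
After 4 (month_end (apply 2% monthly interest)): balance=$714.00 total_interest=$14.00
After 5 (withdraw($50)): balance=$664.00 total_interest=$14.00
After 6 (month_end (apply 2% monthly interest)): balance=$677.28 total_interest=$27.28

Answer: 677.28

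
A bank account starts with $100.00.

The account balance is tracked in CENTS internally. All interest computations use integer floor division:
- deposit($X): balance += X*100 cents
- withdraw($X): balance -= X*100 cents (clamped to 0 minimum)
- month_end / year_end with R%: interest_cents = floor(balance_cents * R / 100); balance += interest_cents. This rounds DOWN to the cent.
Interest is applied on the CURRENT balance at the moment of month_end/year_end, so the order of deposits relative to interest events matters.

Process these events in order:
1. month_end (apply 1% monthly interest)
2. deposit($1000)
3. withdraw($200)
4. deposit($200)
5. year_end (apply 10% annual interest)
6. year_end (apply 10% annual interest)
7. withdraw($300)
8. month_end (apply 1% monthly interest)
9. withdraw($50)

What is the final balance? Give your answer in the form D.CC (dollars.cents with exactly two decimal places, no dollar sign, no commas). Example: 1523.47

After 1 (month_end (apply 1% monthly interest)): balance=$101.00 total_interest=$1.00
After 2 (deposit($1000)): balance=$1101.00 total_interest=$1.00
After 3 (withdraw($200)): balance=$901.00 total_interest=$1.00
After 4 (deposit($200)): balance=$1101.00 total_interest=$1.00
After 5 (year_end (apply 10% annual interest)): balance=$1211.10 total_interest=$111.10
After 6 (year_end (apply 10% annual interest)): balance=$1332.21 total_interest=$232.21
After 7 (withdraw($300)): balance=$1032.21 total_interest=$232.21
After 8 (month_end (apply 1% monthly interest)): balance=$1042.53 total_interest=$242.53
After 9 (withdraw($50)): balance=$992.53 total_interest=$242.53

Answer: 992.53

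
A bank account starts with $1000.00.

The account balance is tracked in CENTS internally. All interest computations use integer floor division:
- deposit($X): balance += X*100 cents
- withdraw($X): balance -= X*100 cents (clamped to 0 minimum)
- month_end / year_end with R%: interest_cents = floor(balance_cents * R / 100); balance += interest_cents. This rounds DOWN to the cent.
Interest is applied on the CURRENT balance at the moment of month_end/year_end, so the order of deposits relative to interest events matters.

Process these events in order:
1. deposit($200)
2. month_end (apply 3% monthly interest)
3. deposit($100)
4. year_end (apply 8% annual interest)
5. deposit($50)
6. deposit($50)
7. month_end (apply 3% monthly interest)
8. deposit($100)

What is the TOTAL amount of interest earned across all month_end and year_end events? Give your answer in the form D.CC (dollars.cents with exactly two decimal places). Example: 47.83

Answer: 189.16

Derivation:
After 1 (deposit($200)): balance=$1200.00 total_interest=$0.00
After 2 (month_end (apply 3% monthly interest)): balance=$1236.00 total_interest=$36.00
After 3 (deposit($100)): balance=$1336.00 total_interest=$36.00
After 4 (year_end (apply 8% annual interest)): balance=$1442.88 total_interest=$142.88
After 5 (deposit($50)): balance=$1492.88 total_interest=$142.88
After 6 (deposit($50)): balance=$1542.88 total_interest=$142.88
After 7 (month_end (apply 3% monthly interest)): balance=$1589.16 total_interest=$189.16
After 8 (deposit($100)): balance=$1689.16 total_interest=$189.16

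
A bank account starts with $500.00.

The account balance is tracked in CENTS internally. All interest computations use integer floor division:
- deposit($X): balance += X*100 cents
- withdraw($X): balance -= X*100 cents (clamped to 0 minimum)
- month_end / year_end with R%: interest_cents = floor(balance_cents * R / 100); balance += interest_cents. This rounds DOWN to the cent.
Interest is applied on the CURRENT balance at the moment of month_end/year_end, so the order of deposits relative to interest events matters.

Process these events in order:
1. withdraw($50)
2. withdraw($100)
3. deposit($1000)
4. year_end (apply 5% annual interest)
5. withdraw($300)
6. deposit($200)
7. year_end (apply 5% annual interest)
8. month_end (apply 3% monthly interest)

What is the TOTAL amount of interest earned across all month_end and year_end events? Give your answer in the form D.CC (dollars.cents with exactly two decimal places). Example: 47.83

After 1 (withdraw($50)): balance=$450.00 total_interest=$0.00
After 2 (withdraw($100)): balance=$350.00 total_interest=$0.00
After 3 (deposit($1000)): balance=$1350.00 total_interest=$0.00
After 4 (year_end (apply 5% annual interest)): balance=$1417.50 total_interest=$67.50
After 5 (withdraw($300)): balance=$1117.50 total_interest=$67.50
After 6 (deposit($200)): balance=$1317.50 total_interest=$67.50
After 7 (year_end (apply 5% annual interest)): balance=$1383.37 total_interest=$133.37
After 8 (month_end (apply 3% monthly interest)): balance=$1424.87 total_interest=$174.87

Answer: 174.87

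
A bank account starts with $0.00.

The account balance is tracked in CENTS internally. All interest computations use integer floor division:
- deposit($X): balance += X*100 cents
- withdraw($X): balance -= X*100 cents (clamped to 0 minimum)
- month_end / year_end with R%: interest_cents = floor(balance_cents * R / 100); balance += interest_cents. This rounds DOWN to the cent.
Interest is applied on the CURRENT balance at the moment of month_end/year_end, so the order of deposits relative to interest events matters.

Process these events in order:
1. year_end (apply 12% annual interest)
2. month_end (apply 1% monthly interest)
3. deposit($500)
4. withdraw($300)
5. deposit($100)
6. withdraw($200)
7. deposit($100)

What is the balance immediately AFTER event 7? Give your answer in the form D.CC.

After 1 (year_end (apply 12% annual interest)): balance=$0.00 total_interest=$0.00
After 2 (month_end (apply 1% monthly interest)): balance=$0.00 total_interest=$0.00
After 3 (deposit($500)): balance=$500.00 total_interest=$0.00
After 4 (withdraw($300)): balance=$200.00 total_interest=$0.00
After 5 (deposit($100)): balance=$300.00 total_interest=$0.00
After 6 (withdraw($200)): balance=$100.00 total_interest=$0.00
After 7 (deposit($100)): balance=$200.00 total_interest=$0.00

Answer: 200.00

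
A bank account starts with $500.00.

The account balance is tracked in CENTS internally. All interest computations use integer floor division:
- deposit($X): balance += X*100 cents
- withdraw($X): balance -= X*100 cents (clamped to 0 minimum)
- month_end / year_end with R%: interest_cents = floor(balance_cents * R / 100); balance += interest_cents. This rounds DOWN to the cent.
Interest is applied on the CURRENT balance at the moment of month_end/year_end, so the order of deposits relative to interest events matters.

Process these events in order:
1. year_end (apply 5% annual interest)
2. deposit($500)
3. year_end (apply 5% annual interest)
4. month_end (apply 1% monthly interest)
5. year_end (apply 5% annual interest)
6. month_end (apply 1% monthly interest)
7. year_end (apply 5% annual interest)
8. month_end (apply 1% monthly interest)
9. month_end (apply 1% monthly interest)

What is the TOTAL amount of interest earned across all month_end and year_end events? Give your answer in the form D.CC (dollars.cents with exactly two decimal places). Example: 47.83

After 1 (year_end (apply 5% annual interest)): balance=$525.00 total_interest=$25.00
After 2 (deposit($500)): balance=$1025.00 total_interest=$25.00
After 3 (year_end (apply 5% annual interest)): balance=$1076.25 total_interest=$76.25
After 4 (month_end (apply 1% monthly interest)): balance=$1087.01 total_interest=$87.01
After 5 (year_end (apply 5% annual interest)): balance=$1141.36 total_interest=$141.36
After 6 (month_end (apply 1% monthly interest)): balance=$1152.77 total_interest=$152.77
After 7 (year_end (apply 5% annual interest)): balance=$1210.40 total_interest=$210.40
After 8 (month_end (apply 1% monthly interest)): balance=$1222.50 total_interest=$222.50
After 9 (month_end (apply 1% monthly interest)): balance=$1234.72 total_interest=$234.72

Answer: 234.72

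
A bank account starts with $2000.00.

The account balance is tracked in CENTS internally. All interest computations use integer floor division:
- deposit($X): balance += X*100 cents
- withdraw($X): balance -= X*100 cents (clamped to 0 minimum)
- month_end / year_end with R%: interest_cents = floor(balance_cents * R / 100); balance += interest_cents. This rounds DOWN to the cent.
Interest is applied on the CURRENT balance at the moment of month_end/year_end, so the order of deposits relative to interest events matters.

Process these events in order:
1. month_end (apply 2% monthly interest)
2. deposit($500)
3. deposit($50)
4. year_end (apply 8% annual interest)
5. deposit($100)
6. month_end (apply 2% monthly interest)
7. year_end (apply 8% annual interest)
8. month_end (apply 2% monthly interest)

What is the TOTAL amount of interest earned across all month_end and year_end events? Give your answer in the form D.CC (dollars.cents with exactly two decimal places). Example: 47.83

Answer: 605.38

Derivation:
After 1 (month_end (apply 2% monthly interest)): balance=$2040.00 total_interest=$40.00
After 2 (deposit($500)): balance=$2540.00 total_interest=$40.00
After 3 (deposit($50)): balance=$2590.00 total_interest=$40.00
After 4 (year_end (apply 8% annual interest)): balance=$2797.20 total_interest=$247.20
After 5 (deposit($100)): balance=$2897.20 total_interest=$247.20
After 6 (month_end (apply 2% monthly interest)): balance=$2955.14 total_interest=$305.14
After 7 (year_end (apply 8% annual interest)): balance=$3191.55 total_interest=$541.55
After 8 (month_end (apply 2% monthly interest)): balance=$3255.38 total_interest=$605.38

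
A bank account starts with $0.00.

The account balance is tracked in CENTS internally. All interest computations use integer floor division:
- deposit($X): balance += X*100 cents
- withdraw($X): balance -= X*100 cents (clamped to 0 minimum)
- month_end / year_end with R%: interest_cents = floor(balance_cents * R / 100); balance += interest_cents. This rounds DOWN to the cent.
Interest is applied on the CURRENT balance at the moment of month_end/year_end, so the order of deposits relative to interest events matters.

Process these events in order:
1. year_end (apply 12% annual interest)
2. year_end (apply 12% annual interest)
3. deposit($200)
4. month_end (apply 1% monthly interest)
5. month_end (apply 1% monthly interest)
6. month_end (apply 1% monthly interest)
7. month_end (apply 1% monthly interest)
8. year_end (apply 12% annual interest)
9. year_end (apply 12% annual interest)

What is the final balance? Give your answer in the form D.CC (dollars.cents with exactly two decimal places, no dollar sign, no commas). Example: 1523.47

Answer: 261.06

Derivation:
After 1 (year_end (apply 12% annual interest)): balance=$0.00 total_interest=$0.00
After 2 (year_end (apply 12% annual interest)): balance=$0.00 total_interest=$0.00
After 3 (deposit($200)): balance=$200.00 total_interest=$0.00
After 4 (month_end (apply 1% monthly interest)): balance=$202.00 total_interest=$2.00
After 5 (month_end (apply 1% monthly interest)): balance=$204.02 total_interest=$4.02
After 6 (month_end (apply 1% monthly interest)): balance=$206.06 total_interest=$6.06
After 7 (month_end (apply 1% monthly interest)): balance=$208.12 total_interest=$8.12
After 8 (year_end (apply 12% annual interest)): balance=$233.09 total_interest=$33.09
After 9 (year_end (apply 12% annual interest)): balance=$261.06 total_interest=$61.06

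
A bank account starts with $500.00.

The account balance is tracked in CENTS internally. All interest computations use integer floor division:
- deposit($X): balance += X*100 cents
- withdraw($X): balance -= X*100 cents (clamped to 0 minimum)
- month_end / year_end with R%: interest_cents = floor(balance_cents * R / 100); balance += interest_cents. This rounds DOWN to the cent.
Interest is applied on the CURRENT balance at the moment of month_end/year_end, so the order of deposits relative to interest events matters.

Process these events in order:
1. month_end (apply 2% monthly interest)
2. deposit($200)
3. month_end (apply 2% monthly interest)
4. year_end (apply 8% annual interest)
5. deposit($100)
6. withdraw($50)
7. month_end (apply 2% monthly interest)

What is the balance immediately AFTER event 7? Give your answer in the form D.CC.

After 1 (month_end (apply 2% monthly interest)): balance=$510.00 total_interest=$10.00
After 2 (deposit($200)): balance=$710.00 total_interest=$10.00
After 3 (month_end (apply 2% monthly interest)): balance=$724.20 total_interest=$24.20
After 4 (year_end (apply 8% annual interest)): balance=$782.13 total_interest=$82.13
After 5 (deposit($100)): balance=$882.13 total_interest=$82.13
After 6 (withdraw($50)): balance=$832.13 total_interest=$82.13
After 7 (month_end (apply 2% monthly interest)): balance=$848.77 total_interest=$98.77

Answer: 848.77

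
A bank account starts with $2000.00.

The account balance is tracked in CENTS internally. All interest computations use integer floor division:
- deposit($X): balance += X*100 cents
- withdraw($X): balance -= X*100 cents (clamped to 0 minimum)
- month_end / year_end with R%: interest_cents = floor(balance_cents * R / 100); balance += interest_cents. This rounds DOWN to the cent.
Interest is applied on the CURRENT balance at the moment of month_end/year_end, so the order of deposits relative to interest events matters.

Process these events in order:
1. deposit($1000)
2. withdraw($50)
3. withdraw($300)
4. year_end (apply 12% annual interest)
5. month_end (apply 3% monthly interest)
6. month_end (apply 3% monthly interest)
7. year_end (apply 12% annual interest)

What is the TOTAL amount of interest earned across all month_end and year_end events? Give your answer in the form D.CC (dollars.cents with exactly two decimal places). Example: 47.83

After 1 (deposit($1000)): balance=$3000.00 total_interest=$0.00
After 2 (withdraw($50)): balance=$2950.00 total_interest=$0.00
After 3 (withdraw($300)): balance=$2650.00 total_interest=$0.00
After 4 (year_end (apply 12% annual interest)): balance=$2968.00 total_interest=$318.00
After 5 (month_end (apply 3% monthly interest)): balance=$3057.04 total_interest=$407.04
After 6 (month_end (apply 3% monthly interest)): balance=$3148.75 total_interest=$498.75
After 7 (year_end (apply 12% annual interest)): balance=$3526.60 total_interest=$876.60

Answer: 876.60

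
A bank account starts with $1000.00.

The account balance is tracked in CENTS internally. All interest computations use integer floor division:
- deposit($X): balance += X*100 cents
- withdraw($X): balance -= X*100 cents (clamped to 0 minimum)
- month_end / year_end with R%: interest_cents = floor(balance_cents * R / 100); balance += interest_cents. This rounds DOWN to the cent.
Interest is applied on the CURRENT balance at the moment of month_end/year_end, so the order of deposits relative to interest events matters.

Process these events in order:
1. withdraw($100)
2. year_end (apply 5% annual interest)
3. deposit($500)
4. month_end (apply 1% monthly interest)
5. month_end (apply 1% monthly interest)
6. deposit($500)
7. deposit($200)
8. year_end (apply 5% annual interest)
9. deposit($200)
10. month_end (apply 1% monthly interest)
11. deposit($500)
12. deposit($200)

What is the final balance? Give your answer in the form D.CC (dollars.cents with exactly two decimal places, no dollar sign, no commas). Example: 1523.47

Answer: 3207.56

Derivation:
After 1 (withdraw($100)): balance=$900.00 total_interest=$0.00
After 2 (year_end (apply 5% annual interest)): balance=$945.00 total_interest=$45.00
After 3 (deposit($500)): balance=$1445.00 total_interest=$45.00
After 4 (month_end (apply 1% monthly interest)): balance=$1459.45 total_interest=$59.45
After 5 (month_end (apply 1% monthly interest)): balance=$1474.04 total_interest=$74.04
After 6 (deposit($500)): balance=$1974.04 total_interest=$74.04
After 7 (deposit($200)): balance=$2174.04 total_interest=$74.04
After 8 (year_end (apply 5% annual interest)): balance=$2282.74 total_interest=$182.74
After 9 (deposit($200)): balance=$2482.74 total_interest=$182.74
After 10 (month_end (apply 1% monthly interest)): balance=$2507.56 total_interest=$207.56
After 11 (deposit($500)): balance=$3007.56 total_interest=$207.56
After 12 (deposit($200)): balance=$3207.56 total_interest=$207.56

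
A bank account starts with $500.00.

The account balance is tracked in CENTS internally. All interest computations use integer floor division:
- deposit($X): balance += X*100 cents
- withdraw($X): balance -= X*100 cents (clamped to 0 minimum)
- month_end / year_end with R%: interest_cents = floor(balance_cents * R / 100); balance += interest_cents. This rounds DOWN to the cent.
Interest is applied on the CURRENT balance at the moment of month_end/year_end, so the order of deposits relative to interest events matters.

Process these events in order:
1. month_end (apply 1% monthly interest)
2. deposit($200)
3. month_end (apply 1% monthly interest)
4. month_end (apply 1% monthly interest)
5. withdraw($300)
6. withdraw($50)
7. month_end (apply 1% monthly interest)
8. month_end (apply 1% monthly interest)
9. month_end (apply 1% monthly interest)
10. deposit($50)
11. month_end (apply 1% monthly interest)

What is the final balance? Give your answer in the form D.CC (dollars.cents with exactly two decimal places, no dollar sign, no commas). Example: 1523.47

Answer: 434.64

Derivation:
After 1 (month_end (apply 1% monthly interest)): balance=$505.00 total_interest=$5.00
After 2 (deposit($200)): balance=$705.00 total_interest=$5.00
After 3 (month_end (apply 1% monthly interest)): balance=$712.05 total_interest=$12.05
After 4 (month_end (apply 1% monthly interest)): balance=$719.17 total_interest=$19.17
After 5 (withdraw($300)): balance=$419.17 total_interest=$19.17
After 6 (withdraw($50)): balance=$369.17 total_interest=$19.17
After 7 (month_end (apply 1% monthly interest)): balance=$372.86 total_interest=$22.86
After 8 (month_end (apply 1% monthly interest)): balance=$376.58 total_interest=$26.58
After 9 (month_end (apply 1% monthly interest)): balance=$380.34 total_interest=$30.34
After 10 (deposit($50)): balance=$430.34 total_interest=$30.34
After 11 (month_end (apply 1% monthly interest)): balance=$434.64 total_interest=$34.64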